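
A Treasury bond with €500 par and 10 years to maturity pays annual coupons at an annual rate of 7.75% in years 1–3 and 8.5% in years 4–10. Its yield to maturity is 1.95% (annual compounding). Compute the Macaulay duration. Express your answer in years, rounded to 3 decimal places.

Periodic yield y = 0.0195. Discount each cash flow and weight by its year:
  t   CF        PV=CF/(1+0.0195)^t    t·PV
  1        38.75        38.0088        38.0088
  2        38.75        37.2818        74.5637
  3        38.75        36.5687       109.7062
  4        42.50        39.3405       157.3620
  5        42.50        38.5880       192.9402
  6        42.50        37.8500       227.0998
  7        42.50        37.1260       259.8821
  8        42.50        36.4159       291.3272
  9        42.50        35.7194       321.4744
  10      542.50       447.2264     4,472.2641
  Σ                    784.1256     6,144.6286
Price P = Σ PV = 784.1256.
Macaulay duration = Σ(t·PV) / P = 6,144.6286 / 784.1256 = 7.83628 years.

7.836 years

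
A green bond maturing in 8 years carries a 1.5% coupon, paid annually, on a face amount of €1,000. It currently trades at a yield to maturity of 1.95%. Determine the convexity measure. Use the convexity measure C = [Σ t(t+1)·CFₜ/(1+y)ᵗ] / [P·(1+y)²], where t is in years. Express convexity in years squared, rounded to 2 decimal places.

64.56

With y = 0.0195:
  t   CF        PV=CF/(1+0.0195)^t    t·PV        t(t+1)·PV
  1        15.00        14.7131        14.7131          29.4262
  2        15.00        14.4317        28.8634          86.5901
  3        15.00        14.1556        42.4669         169.8677
  4        15.00        13.8849        55.5395         277.6977
  5        15.00        13.6193        68.0966         408.5793
  6        15.00        13.3588        80.1529         561.0702
  7        15.00        13.1033        91.7231         733.7847
  8     1,015.00       869.6975     6,957.5797      62,618.2171
  Σ                    966.9642     7,339.1351      64,885.2330
P = 966.9642.
Convexity = Σ t(t+1)·PV / [P·(1+y)²] = 64,885.2330 / (966.9642 × 1.039380) = 64.55963.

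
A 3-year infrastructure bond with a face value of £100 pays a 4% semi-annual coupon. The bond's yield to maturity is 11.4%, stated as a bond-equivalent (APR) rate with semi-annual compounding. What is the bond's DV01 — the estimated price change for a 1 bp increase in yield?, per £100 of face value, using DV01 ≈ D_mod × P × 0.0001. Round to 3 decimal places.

£0.022

Periodic yield y = 0.057.
  t   CF        PV=CF/(1+0.057)^t    t·PV
  1         2.00         1.8921         1.8921
  2         2.00         1.7901         3.5802
  3         2.00         1.6936         5.0807
  4         2.00         1.6022         6.4090
  5         2.00         1.5158         7.5792
  6       102.00        73.1392       438.8352
  Σ                     81.6331       463.3766
P = 81.6331; D_Mac = 5.67633 half-year periods = 2.83816 yrs; D_mod = 2.68511 yrs.
DV01 ≈ 2.68511 × 81.6331 × 0.0001 = 0.021919.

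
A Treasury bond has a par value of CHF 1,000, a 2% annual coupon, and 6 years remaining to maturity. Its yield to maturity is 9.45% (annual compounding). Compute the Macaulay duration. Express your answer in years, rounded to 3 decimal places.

5.635 years

Periodic yield y = 0.0945. Discount each cash flow and weight by its year:
  t   CF        PV=CF/(1+0.0945)^t    t·PV
  1        20.00        18.2732        18.2732
  2        20.00        16.6955        33.3909
  3        20.00        15.2540        45.7619
  4        20.00        13.9369        55.7477
  5        20.00        12.7336        63.6680
  6     1,020.00       593.3427     3,560.0560
  Σ                    670.2358     3,776.8977
Price P = Σ PV = 670.2358.
Macaulay duration = Σ(t·PV) / P = 3,776.8977 / 670.2358 = 5.63518 years.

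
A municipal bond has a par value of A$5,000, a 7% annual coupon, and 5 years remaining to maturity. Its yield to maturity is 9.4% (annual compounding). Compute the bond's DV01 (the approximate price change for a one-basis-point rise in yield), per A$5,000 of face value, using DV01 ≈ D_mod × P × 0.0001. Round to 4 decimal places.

A$1.8057

Periodic yield y = 0.094.
  t   CF        PV=CF/(1+0.094)^t    t·PV
  1       350.00       319.9269       319.9269
  2       350.00       292.4377       584.8755
  3       350.00       267.3105       801.9316
  4       350.00       244.3424       977.3694
  5     5,350.00     3,414.0287    17,070.1437
  Σ                  4,538.0462    19,754.2470
P = 4,538.0462; D_Mac = 4.35303 yrs; D_mod = 3.97900 yrs.
DV01 ≈ 3.97900 × 4,538.0462 × 0.0001 = 1.805690.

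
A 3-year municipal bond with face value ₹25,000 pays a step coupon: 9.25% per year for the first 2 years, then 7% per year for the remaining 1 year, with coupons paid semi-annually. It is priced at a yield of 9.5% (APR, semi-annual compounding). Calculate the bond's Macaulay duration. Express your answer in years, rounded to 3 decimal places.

2.685 years

Periodic yield y = 0.0475. Discount each cash flow and weight by its period:
  t   CF        PV=CF/(1+0.0475)^t    t·PV
  1     1,156.25     1,103.8186     1,103.8186
  2     1,156.25     1,053.7648     2,107.5296
  3     1,156.25     1,005.9807     3,017.9421
  4     1,156.25       960.3634     3,841.4538
  5       875.00       693.8058     3,469.0288
  6    25,875.00    19,586.4699   117,518.8192
  Σ                 24,404.2032   131,058.5920
Price P = Σ PV = 24,404.2032.
Macaulay duration = Σ(t·PV) / P = 131,058.5920 / 24,404.2032 = 5.37033 half-year periods.
In years: 5.37033 / 2 = 2.68516 years.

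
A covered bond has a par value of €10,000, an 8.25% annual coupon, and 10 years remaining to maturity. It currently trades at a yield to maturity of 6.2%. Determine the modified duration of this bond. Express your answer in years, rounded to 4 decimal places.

6.9558 years

Periodic yield y = 0.062. First find Macaulay duration:
  t   CF        PV=CF/(1+0.062)^t    t·PV
  1       825.00       776.8362       776.8362
  2       825.00       731.4841     1,462.9683
  3       825.00       688.7798     2,066.3394
  4       825.00       648.5685     2,594.2742
  5       825.00       610.7048     3,053.5242
  6       825.00       575.0516     3,450.3099
  7       825.00       541.4799     3,790.3592
  8       825.00       509.8681     4,078.9446
  9       825.00       480.1018     4,320.9158
  10   10,825.00     5,931.7486    59,317.4862
  Σ                 11,494.6235    84,911.9578
P = 11,494.6235; Macaulay duration = 84,911.9578 / 11,494.6235 = 7.38710 years.
Modified duration = D_Mac / (1 + y) = 7.38710 / 1.062 = 6.95584 years.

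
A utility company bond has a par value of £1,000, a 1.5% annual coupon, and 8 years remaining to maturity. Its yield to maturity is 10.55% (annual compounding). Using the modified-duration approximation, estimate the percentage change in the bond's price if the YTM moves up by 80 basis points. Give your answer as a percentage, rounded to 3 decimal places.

-5.356%

Periodic yield y = 0.1055. Modified duration first:
  t   CF        PV=CF/(1+0.1055)^t    t·PV
  1        15.00        13.5685        13.5685
  2        15.00        12.2737        24.5473
  3        15.00        11.1024        33.3071
  4        15.00        10.0428        40.1713
  5        15.00         9.0844        45.4221
  6        15.00         8.2175        49.3049
  7        15.00         7.4333        52.0329
  8     1,015.00       454.9839     3,639.8715
  Σ                    526.7065     3,898.2257
P = 526.7065; D_Mac = 7.40113 yrs; D_mod = 7.40113/(1+0.1055) = 6.69483 yrs.
ΔP/P ≈ -D_mod · Δy = -6.69483 × (+0.008) = -0.053559 = -5.3559%.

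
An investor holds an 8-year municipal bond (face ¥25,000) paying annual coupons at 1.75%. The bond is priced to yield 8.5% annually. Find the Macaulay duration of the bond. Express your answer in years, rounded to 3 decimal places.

Periodic yield y = 0.085. Discount each cash flow and weight by its year:
  t   CF        PV=CF/(1+0.085)^t    t·PV
  1       437.50       403.2258       403.2258
  2       437.50       371.6367       743.2734
  3       437.50       342.5223     1,027.5669
  4       437.50       315.6887     1,262.7550
  5       437.50       290.9574     1,454.7869
  6       437.50       268.1635     1,608.9809
  7       437.50       247.1553     1,730.0869
  8    25,437.50    13,244.5291   105,956.2326
  Σ                 15,483.8787   114,186.9083
Price P = Σ PV = 15,483.8787.
Macaulay duration = Σ(t·PV) / P = 114,186.9083 / 15,483.8787 = 7.37457 years.

7.375 years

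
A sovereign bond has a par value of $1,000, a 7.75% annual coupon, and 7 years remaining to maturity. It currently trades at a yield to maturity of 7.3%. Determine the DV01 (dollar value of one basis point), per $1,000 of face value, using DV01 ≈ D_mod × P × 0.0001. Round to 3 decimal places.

Periodic yield y = 0.073.
  t   CF        PV=CF/(1+0.073)^t    t·PV
  1        77.50        72.2274        72.2274
  2        77.50        67.3135       134.6270
  3        77.50        62.7339       188.2018
  4        77.50        58.4659       233.8637
  5        77.50        54.4883       272.4414
  6        77.50        50.7812       304.6875
  7     1,077.50       657.9899     4,605.9293
  Σ                  1,024.0002     5,811.9781
P = 1,024.0002; D_Mac = 5.67576 yrs; D_mod = 5.28962 yrs.
DV01 ≈ 5.28962 × 1,024.0002 × 0.0001 = 0.541657.

$0.542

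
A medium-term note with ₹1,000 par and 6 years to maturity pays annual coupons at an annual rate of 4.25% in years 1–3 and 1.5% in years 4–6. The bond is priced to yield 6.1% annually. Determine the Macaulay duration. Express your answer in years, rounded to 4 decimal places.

Periodic yield y = 0.061. Discount each cash flow and weight by its year:
  t   CF        PV=CF/(1+0.061)^t    t·PV
  1        42.50        40.0566        40.0566
  2        42.50        37.7536        75.5072
  3        42.50        35.5830       106.7491
  4        15.00        11.8367        47.3467
  5        15.00        11.1561        55.7807
  6     1,015.00       711.4981     4,268.9885
  Σ                    847.8841     4,594.4288
Price P = Σ PV = 847.8841.
Macaulay duration = Σ(t·PV) / P = 4,594.4288 / 847.8841 = 5.41870 years.

5.4187 years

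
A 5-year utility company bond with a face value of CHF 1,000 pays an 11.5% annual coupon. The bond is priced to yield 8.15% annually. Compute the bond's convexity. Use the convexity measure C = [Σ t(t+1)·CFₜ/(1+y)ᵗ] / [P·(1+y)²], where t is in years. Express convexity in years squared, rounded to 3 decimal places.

19.754

With y = 0.0815:
  t   CF        PV=CF/(1+0.0815)^t    t·PV        t(t+1)·PV
  1       115.00       106.3338       106.3338         212.6676
  2       115.00        98.3207       196.6413         589.9240
  3       115.00        90.9114       272.7342       1,090.9366
  4       115.00        84.0605       336.2418       1,681.2091
  5     1,115.00       753.6024     3,768.0118      22,608.0707
  Σ                  1,133.2287     4,679.9629      26,182.8080
P = 1,133.2287.
Convexity = Σ t(t+1)·PV / [P·(1+y)²] = 26,182.8080 / (1,133.2287 × 1.169642) = 19.75357.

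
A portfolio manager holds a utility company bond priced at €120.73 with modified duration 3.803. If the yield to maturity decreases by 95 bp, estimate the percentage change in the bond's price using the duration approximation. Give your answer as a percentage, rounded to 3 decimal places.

Duration approximation: ΔP/P ≈ -D_mod · Δy = -3.803 × (-0.0095) = +0.0361285.
As a percentage: +3.61285%.

+3.613%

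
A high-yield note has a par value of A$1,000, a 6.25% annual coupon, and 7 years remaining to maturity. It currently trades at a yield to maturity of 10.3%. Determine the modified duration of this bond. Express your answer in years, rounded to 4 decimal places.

Periodic yield y = 0.103. First find Macaulay duration:
  t   CF        PV=CF/(1+0.103)^t    t·PV
  1        62.50        56.6636        56.6636
  2        62.50        51.3723       102.7446
  3        62.50        46.5751       139.7252
  4        62.50        42.2258       168.9032
  5        62.50        38.2827       191.4135
  6        62.50        34.7078       208.2467
  7     1,062.50       534.9342     3,744.5393
  Σ                    804.7615     4,612.2361
P = 804.7615; Macaulay duration = 4,612.2361 / 804.7615 = 5.73118 years.
Modified duration = D_Mac / (1 + y) = 5.73118 / 1.103 = 5.19600 years.

5.1960 years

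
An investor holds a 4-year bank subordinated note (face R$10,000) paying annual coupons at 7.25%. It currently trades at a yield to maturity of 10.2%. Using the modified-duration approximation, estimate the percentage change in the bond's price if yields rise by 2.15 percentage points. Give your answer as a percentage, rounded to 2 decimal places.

-7.01%

Periodic yield y = 0.102. Modified duration first:
  t   CF        PV=CF/(1+0.102)^t    t·PV
  1       725.00       657.8947       657.8947
  2       725.00       597.0007     1,194.0013
  3       725.00       541.7429     1,625.2287
  4    10,725.00     7,272.2855    29,089.1422
  Σ                  9,068.9238    32,566.2669
P = 9,068.9238; D_Mac = 3.59097 yrs; D_mod = 3.59097/(1+0.102) = 3.25860 yrs.
ΔP/P ≈ -D_mod · Δy = -3.25860 × (+0.0215) = -0.070060 = -7.0060%.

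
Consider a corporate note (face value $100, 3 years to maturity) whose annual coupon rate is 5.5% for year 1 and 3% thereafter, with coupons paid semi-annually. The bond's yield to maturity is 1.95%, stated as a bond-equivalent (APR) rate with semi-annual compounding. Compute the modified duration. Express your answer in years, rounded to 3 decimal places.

2.816 years

Periodic yield y = 0.00975. First find Macaulay duration:
  t   CF        PV=CF/(1+0.00975)^t    t·PV
  1         2.75         2.7234         2.7234
  2         2.75         2.6971         5.3943
  3         1.50         1.4570         4.3709
  4         1.50         1.4429         5.7716
  5         1.50         1.4290         7.1448
  6       101.50        95.7597       574.5583
  Σ                    105.5091       599.9634
P = 105.5091; Macaulay duration = 599.9634 / 105.5091 = 5.68636 half-year periods = 2.84318 years.
Modified duration = D_Mac / (1 + y) = 2.84318 / 1.00975 = 2.81573 years.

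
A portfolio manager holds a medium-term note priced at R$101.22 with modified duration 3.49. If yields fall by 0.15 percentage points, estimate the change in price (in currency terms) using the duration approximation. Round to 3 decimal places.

Duration approximation: ΔP/P ≈ -D_mod · Δy = -3.49 × (-0.0015) = +0.005235.
ΔP ≈ 101.22 × (+0.005235) = +0.5298867.

+R$0.530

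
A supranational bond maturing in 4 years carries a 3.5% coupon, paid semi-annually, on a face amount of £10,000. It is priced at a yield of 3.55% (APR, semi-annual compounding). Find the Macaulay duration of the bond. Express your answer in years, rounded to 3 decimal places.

3.767 years

Periodic yield y = 0.01775. Discount each cash flow and weight by its period:
  t   CF        PV=CF/(1+0.01775)^t    t·PV
  1       175.00       171.9479       171.9479
  2       175.00       168.9491       337.8982
  3       175.00       166.0025       498.0076
  4       175.00       163.1074       652.4295
  5       175.00       160.2627       801.3136
  6       175.00       157.4677       944.8060
  7       175.00       154.7214     1,083.0495
  8    10,175.00     8,839.0488    70,712.3901
  Σ                  9,981.5074    75,201.8423
Price P = Σ PV = 9,981.5074.
Macaulay duration = Σ(t·PV) / P = 75,201.8423 / 9,981.5074 = 7.53412 half-year periods.
In years: 7.53412 / 2 = 3.76706 years.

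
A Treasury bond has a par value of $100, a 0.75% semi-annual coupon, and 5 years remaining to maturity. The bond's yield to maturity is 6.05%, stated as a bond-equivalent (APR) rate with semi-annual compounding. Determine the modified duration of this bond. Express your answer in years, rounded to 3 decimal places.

4.758 years

Periodic yield y = 0.03025. First find Macaulay duration:
  t   CF        PV=CF/(1+0.03025)^t    t·PV
  1        0.375         0.3640         0.3640
  2        0.375         0.3533         0.7066
  3        0.375         0.3429         1.0288
  4        0.375         0.3329         1.3314
  5        0.375         0.3231         1.6154
  6        0.375         0.3136         1.8816
  7        0.375         0.3044         2.1307
  8        0.375         0.2955         2.3636
  9        0.375         0.2868         2.5810
  10     100.375        74.5074       745.0739
  Σ                     77.4238       759.0771
P = 77.4238; Macaulay duration = 759.0771 / 77.4238 = 9.80419 half-year periods = 4.90209 years.
Modified duration = D_Mac / (1 + y) = 4.90209 / 1.03025 = 4.75816 years.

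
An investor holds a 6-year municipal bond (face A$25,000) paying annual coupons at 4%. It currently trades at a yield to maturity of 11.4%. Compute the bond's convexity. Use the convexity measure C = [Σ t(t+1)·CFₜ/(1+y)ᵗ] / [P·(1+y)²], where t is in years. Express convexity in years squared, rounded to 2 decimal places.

28.81

With y = 0.114:
  t   CF        PV=CF/(1+0.114)^t    t·PV        t(t+1)·PV
  1     1,000.00       897.6661       897.6661       1,795.3321
  2     1,000.00       805.8044     1,611.6087       4,834.8262
  3     1,000.00       723.3432     2,170.0297       8,680.1189
  4     1,000.00       649.3207     2,597.2827      12,986.4137
  5     1,000.00       582.8731     2,914.3657      17,486.1943
  6    26,000.00    13,603.8615    81,623.1692     571,362.1846
  Σ                 17,262.8690    91,814.1222     617,145.0698
P = 17,262.8690.
Convexity = Σ t(t+1)·PV / [P·(1+y)²] = 617,145.0698 / (17,262.8690 × 1.240996) = 28.80739.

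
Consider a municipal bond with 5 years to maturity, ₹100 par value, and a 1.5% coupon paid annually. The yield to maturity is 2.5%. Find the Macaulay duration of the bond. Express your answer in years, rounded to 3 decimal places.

4.850 years

Periodic yield y = 0.025. Discount each cash flow and weight by its year:
  t   CF        PV=CF/(1+0.025)^t    t·PV
  1         1.50         1.4634         1.4634
  2         1.50         1.4277         2.8554
  3         1.50         1.3929         4.1787
  4         1.50         1.3589         5.4357
  5       101.50        89.7112       448.5561
  Σ                     95.3542       462.4893
Price P = Σ PV = 95.3542.
Macaulay duration = Σ(t·PV) / P = 462.4893 / 95.3542 = 4.85023 years.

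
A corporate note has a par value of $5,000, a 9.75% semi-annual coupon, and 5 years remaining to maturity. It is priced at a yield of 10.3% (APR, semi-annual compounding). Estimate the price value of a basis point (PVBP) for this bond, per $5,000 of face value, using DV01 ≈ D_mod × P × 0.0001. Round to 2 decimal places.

$1.89

Periodic yield y = 0.0515.
  t   CF        PV=CF/(1+0.0515)^t    t·PV
  1       243.75       231.8117       231.8117
  2       243.75       220.4581       440.9162
  3       243.75       209.6606       628.9818
  4       243.75       199.3919       797.5676
  5       243.75       189.6262       948.1308
  6       243.75       180.3387     1,082.0323
  7       243.75       171.5061     1,200.5430
  8       243.75       163.1062     1,304.8494
  9       243.75       155.1176     1,396.0586
  10    5,243.75     3,173.5782    31,735.7823
  Σ                  4,894.5953    39,766.6736
P = 4,894.5953; D_Mac = 8.12461 half-year periods = 4.06230 yrs; D_mod = 3.86334 yrs.
DV01 ≈ 3.86334 × 4,894.5953 × 0.0001 = 1.890950.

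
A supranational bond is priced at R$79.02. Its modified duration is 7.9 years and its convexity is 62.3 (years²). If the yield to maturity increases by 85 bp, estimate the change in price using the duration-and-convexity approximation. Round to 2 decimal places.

Duration effect: -D_mod·Δy = -7.9 × (+0.0085) = -0.067150
Convexity effect: ½·C·(Δy)² = 0.5 × 62.3 × (0.0085)² = +0.0022505875
ΔP/P ≈ -0.067150 + 0.0022505875 = -0.0648994125
ΔP ≈ 79.02 × (-0.0648994125) = -5.12835157575.

-R$5.13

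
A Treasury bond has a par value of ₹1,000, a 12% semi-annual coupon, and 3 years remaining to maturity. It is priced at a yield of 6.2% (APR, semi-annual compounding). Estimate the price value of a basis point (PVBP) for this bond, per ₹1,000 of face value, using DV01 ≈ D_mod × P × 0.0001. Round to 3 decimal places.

Periodic yield y = 0.031.
  t   CF        PV=CF/(1+0.031)^t    t·PV
  1        60.00        58.1959        58.1959
  2        60.00        56.4461       112.8922
  3        60.00        54.7489       164.2466
  4        60.00        53.1027       212.4108
  5        60.00        51.5060       257.5301
  6     1,060.00       882.5796     5,295.4775
  Σ                  1,156.5792     6,100.7531
P = 1,156.5792; D_Mac = 5.27483 half-year periods = 2.63741 yrs; D_mod = 2.55811 yrs.
DV01 ≈ 2.55811 × 1,156.5792 × 0.0001 = 0.295866.

₹0.296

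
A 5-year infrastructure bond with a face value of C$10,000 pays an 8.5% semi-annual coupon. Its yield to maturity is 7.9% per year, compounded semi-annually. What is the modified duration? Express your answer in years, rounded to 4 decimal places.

4.0281 years

Periodic yield y = 0.0395. First find Macaulay duration:
  t   CF        PV=CF/(1+0.0395)^t    t·PV
  1       425.00       408.8504       408.8504
  2       425.00       393.3145       786.6290
  3       425.00       378.3689     1,135.1067
  4       425.00       363.9913     1,455.9650
  5       425.00       350.1599     1,750.7997
  6       425.00       336.8542     2,021.1252
  7       425.00       324.0541     2,268.3785
  8       425.00       311.7403     2,493.9226
  9       425.00       299.8945     2,699.0504
  10   10,425.00     7,076.7056    70,767.0557
  Σ                 10,243.9337    85,786.8832
P = 10,243.9337; Macaulay duration = 85,786.8832 / 10,243.9337 = 8.37441 half-year periods = 4.18720 years.
Modified duration = D_Mac / (1 + y) = 4.18720 / 1.0395 = 4.02809 years.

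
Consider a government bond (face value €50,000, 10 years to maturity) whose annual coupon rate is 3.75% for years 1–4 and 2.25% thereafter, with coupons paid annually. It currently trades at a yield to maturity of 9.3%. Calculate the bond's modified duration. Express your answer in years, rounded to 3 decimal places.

Periodic yield y = 0.093. First find Macaulay duration:
  t   CF        PV=CF/(1+0.093)^t    t·PV
  1     1,875.00     1,715.4620     1,715.4620
  2     1,875.00     1,569.4987     3,138.9973
  3     1,875.00     1,435.9549     4,307.8646
  4     1,875.00     1,313.7739     5,255.0955
  5     1,125.00       721.1933     3,605.9667
  6     1,125.00       659.8292     3,958.9754
  7     1,125.00       603.6864     4,225.8048
  8     1,125.00       552.3206     4,418.5647
  9     1,125.00       505.3253     4,547.9279
  10   51,125.00    21,010.2733   210,102.7329
  Σ                 30,087.3176   245,277.3918
P = 30,087.3176; Macaulay duration = 245,277.3918 / 30,087.3176 = 8.15219 years.
Modified duration = D_Mac / (1 + y) = 8.15219 / 1.093 = 7.45854 years.

7.459 years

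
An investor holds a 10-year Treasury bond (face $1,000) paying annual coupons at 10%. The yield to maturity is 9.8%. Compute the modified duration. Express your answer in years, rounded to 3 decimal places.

Periodic yield y = 0.098. First find Macaulay duration:
  t   CF        PV=CF/(1+0.098)^t    t·PV
  1       100.00        91.0747        91.0747
  2       100.00        82.9460       165.8920
  3       100.00        75.5428       226.6283
  4       100.00        68.8003       275.2014
  5       100.00        62.6597       313.2985
  6       100.00        57.0671       342.4027
  7       100.00        51.9737       363.8159
  8       100.00        47.3349       378.6790
  9       100.00        43.1101       387.9908
  10    1,100.00       431.8862     4,318.8616
  Σ                  1,012.3954     6,863.8449
P = 1,012.3954; Macaulay duration = 6,863.8449 / 1,012.3954 = 6.77981 years.
Modified duration = D_Mac / (1 + y) = 6.77981 / 1.098 = 6.17469 years.

6.175 years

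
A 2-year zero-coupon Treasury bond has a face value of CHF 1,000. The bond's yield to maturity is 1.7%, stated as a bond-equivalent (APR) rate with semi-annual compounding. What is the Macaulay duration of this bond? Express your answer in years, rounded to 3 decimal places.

A zero-coupon bond has a single cash flow at maturity, so its Macaulay duration equals its maturity: 2 years.
(Equivalently: 4 semi-annual periods ÷ 2 = 2 years.)

2.000 years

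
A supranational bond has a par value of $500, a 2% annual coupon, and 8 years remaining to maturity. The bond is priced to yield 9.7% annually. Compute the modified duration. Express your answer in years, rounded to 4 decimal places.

6.6230 years

Periodic yield y = 0.097. First find Macaulay duration:
  t   CF        PV=CF/(1+0.097)^t    t·PV
  1        10.00         9.1158         9.1158
  2        10.00         8.3097        16.6195
  3        10.00         7.5750        22.7249
  4        10.00         6.9052        27.6206
  5        10.00         6.2946        31.4729
  6        10.00         5.7380        34.4280
  7        10.00         5.2306        36.6144
  8       510.00       243.1740     1,945.3921
  Σ                    292.3428     2,123.9881
P = 292.3428; Macaulay duration = 2,123.9881 / 292.3428 = 7.26540 years.
Modified duration = D_Mac / (1 + y) = 7.26540 / 1.097 = 6.62297 years.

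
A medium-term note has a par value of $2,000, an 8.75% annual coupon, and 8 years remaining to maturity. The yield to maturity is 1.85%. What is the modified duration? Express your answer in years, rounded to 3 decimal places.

6.345 years

Periodic yield y = 0.0185. First find Macaulay duration:
  t   CF        PV=CF/(1+0.0185)^t    t·PV
  1       175.00       171.8213       171.8213
  2       175.00       168.7003       337.4007
  3       175.00       165.6361       496.9082
  4       175.00       162.6275       650.5099
  5       175.00       159.6735       798.3676
  6       175.00       156.7732       940.6393
  7       175.00       153.9256     1,077.4791
  8     2,175.00     1,878.3261    15,026.6088
  Σ                  3,017.4836    19,499.7349
P = 3,017.4836; Macaulay duration = 19,499.7349 / 3,017.4836 = 6.46225 years.
Modified duration = D_Mac / (1 + y) = 6.46225 / 1.0185 = 6.34487 years.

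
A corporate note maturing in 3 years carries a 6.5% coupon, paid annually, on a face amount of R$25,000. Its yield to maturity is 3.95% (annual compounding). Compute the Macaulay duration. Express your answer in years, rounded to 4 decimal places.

2.8270 years

Periodic yield y = 0.0395. Discount each cash flow and weight by its year:
  t   CF        PV=CF/(1+0.0395)^t    t·PV
  1     1,625.00     1,563.2516     1,563.2516
  2     1,625.00     1,503.8495     3,007.6990
  3    26,625.00    23,703.6996    71,111.0989
  Σ                 26,770.8007    75,682.0495
Price P = Σ PV = 26,770.8007.
Macaulay duration = Σ(t·PV) / P = 75,682.0495 / 26,770.8007 = 2.82704 years.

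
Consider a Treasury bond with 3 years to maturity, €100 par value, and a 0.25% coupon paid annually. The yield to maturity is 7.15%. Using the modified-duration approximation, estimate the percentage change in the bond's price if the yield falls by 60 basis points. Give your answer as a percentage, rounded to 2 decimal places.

+1.68%

Periodic yield y = 0.0715. Modified duration first:
  t   CF        PV=CF/(1+0.0715)^t    t·PV
  1         0.25         0.2333         0.2333
  2         0.25         0.2177         0.4355
  3       100.25        81.4907       244.4720
  Σ                     81.9417       245.1408
P = 81.9417; D_Mac = 2.99165 yrs; D_mod = 2.99165/(1+0.0715) = 2.79202 yrs.
ΔP/P ≈ -D_mod · Δy = -2.79202 × (-0.006) = +0.016752 = +1.6752%.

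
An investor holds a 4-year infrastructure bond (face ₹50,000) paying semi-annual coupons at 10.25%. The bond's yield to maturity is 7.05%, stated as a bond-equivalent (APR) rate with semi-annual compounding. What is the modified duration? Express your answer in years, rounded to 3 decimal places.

3.300 years

Periodic yield y = 0.03525. First find Macaulay duration:
  t   CF        PV=CF/(1+0.03525)^t    t·PV
  1     2,562.50     2,475.2475     2,475.2475
  2     2,562.50     2,390.9660     4,781.9319
  3     2,562.50     2,309.5542     6,928.6626
  4     2,562.50     2,230.9145     8,923.6578
  5     2,562.50     2,154.9524    10,774.7619
  6     2,562.50     2,081.5768    12,489.4608
  7     2,562.50     2,010.6996    14,074.8975
  8    52,562.50    39,839.5202   318,716.1618
  Σ                 55,493.4312   379,164.7819
P = 55,493.4312; Macaulay duration = 379,164.7819 / 55,493.4312 = 6.83261 half-year periods = 3.41630 years.
Modified duration = D_Mac / (1 + y) = 3.41630 / 1.03525 = 3.29998 years.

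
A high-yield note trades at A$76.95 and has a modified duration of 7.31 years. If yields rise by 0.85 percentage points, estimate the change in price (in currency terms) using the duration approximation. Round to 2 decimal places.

-A$4.78

Duration approximation: ΔP/P ≈ -D_mod · Δy = -7.31 × (+0.0085) = -0.062135.
ΔP ≈ 76.95 × (-0.062135) = -4.78128825.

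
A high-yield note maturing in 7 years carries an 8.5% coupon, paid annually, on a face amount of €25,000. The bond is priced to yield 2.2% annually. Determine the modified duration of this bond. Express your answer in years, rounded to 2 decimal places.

Periodic yield y = 0.022. First find Macaulay duration:
  t   CF        PV=CF/(1+0.022)^t    t·PV
  1     2,125.00     2,079.2564     2,079.2564
  2     2,125.00     2,034.4974     4,068.9948
  3     2,125.00     1,990.7020     5,972.1059
  4     2,125.00     1,947.8493     7,791.3972
  5     2,125.00     1,905.9191     9,529.5953
  6     2,125.00     1,864.8915    11,189.3487
  7    27,125.00    23,292.3591   163,046.5134
  Σ                 35,115.4746   203,677.2118
P = 35,115.4746; Macaulay duration = 203,677.2118 / 35,115.4746 = 5.80021 years.
Modified duration = D_Mac / (1 + y) = 5.80021 / 1.022 = 5.67535 years.

5.68 years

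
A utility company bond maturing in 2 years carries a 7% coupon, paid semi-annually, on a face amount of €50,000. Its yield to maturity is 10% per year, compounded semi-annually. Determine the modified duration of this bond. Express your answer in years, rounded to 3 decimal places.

Periodic yield y = 0.05. First find Macaulay duration:
  t   CF        PV=CF/(1+0.05)^t    t·PV
  1     1,750.00     1,666.6667     1,666.6667
  2     1,750.00     1,587.3016     3,174.6032
  3     1,750.00     1,511.7158     4,535.1474
  4    51,750.00    42,574.8531   170,299.4123
  Σ                 47,340.5371   179,675.8295
P = 47,340.5371; Macaulay duration = 179,675.8295 / 47,340.5371 = 3.79539 half-year periods = 1.89770 years.
Modified duration = D_Mac / (1 + y) = 1.89770 / 1.05 = 1.80733 years.

1.807 years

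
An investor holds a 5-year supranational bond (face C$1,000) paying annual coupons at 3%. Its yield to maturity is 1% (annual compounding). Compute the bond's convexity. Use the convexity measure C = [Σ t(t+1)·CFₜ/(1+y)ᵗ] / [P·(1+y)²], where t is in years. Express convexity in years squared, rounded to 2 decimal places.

With y = 0.01:
  t   CF        PV=CF/(1+0.01)^t    t·PV        t(t+1)·PV
  1        30.00        29.7030        29.7030          59.4059
  2        30.00        29.4089        58.8178         176.4533
  3        30.00        29.1177        87.3531         349.4125
  4        30.00        28.8294       115.3176         576.5882
  5     1,030.00       980.0097     4,900.0483      29,400.2897
  Σ                  1,097.0686     5,191.2398      30,562.1496
P = 1,097.0686.
Convexity = Σ t(t+1)·PV / [P·(1+y)²] = 30,562.1496 / (1,097.0686 × 1.020100) = 27.30910.

27.31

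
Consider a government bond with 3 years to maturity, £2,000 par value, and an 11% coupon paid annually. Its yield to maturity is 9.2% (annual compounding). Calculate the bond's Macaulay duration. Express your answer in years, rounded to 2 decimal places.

2.72 years

Periodic yield y = 0.092. Discount each cash flow and weight by its year:
  t   CF        PV=CF/(1+0.092)^t    t·PV
  1       220.00       201.4652       201.4652
  2       220.00       184.4919       368.9839
  3     2,220.00     1,704.8456     5,114.5369
  Σ                  2,090.8028     5,684.9860
Price P = Σ PV = 2,090.8028.
Macaulay duration = Σ(t·PV) / P = 5,684.9860 / 2,090.8028 = 2.71904 years.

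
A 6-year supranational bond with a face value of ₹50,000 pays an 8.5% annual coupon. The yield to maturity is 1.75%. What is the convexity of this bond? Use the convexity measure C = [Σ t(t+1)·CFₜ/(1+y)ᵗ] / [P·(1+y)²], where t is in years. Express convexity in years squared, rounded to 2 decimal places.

With y = 0.0175:
  t   CF        PV=CF/(1+0.0175)^t    t·PV        t(t+1)·PV
  1     4,250.00     4,176.9042     4,176.9042       8,353.8084
  2     4,250.00     4,105.0655     8,210.1311      24,630.3932
  3     4,250.00     4,034.4624    12,103.3873      48,413.5492
  4     4,250.00     3,965.0736    15,860.2946      79,301.4730
  5     4,250.00     3,896.8783    19,484.3914     116,906.3484
  6    54,250.00    48,886.9829   293,321.8973   2,053,253.2813
  Σ                 69,065.3670   353,157.0059   2,330,858.8534
P = 69,065.3670.
Convexity = Σ t(t+1)·PV / [P·(1+y)²] = 2,330,858.8534 / (69,065.3670 × 1.035306) = 32.59769.

32.60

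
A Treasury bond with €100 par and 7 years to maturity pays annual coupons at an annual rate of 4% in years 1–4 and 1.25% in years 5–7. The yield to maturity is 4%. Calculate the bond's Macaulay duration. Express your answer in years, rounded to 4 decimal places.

6.2609 years

Periodic yield y = 0.04. Discount each cash flow and weight by its year:
  t   CF        PV=CF/(1+0.04)^t    t·PV
  1         4.00         3.8462         3.8462
  2         4.00         3.6982         7.3964
  3         4.00         3.5560        10.6680
  4         4.00         3.4192        13.6769
  5         1.25         1.0274         5.1370
  6         1.25         0.9879         5.9274
  7       101.25        76.9417       538.5918
  Σ                     93.4766       585.2436
Price P = Σ PV = 93.4766.
Macaulay duration = Σ(t·PV) / P = 585.2436 / 93.4766 = 6.26086 years.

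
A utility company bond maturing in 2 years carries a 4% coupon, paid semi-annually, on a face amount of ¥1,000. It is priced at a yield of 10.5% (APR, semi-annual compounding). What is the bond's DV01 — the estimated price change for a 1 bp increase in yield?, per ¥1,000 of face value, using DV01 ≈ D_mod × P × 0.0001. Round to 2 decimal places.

Periodic yield y = 0.0525.
  t   CF        PV=CF/(1+0.0525)^t    t·PV
  1        20.00        19.0024        19.0024
  2        20.00        18.0545        36.1090
  3        20.00        17.1539        51.4618
  4     1,020.00       831.2119     3,324.8476
  Σ                    885.4227     3,431.4208
P = 885.4227; D_Mac = 3.87546 half-year periods = 1.93773 yrs; D_mod = 1.84107 yrs.
DV01 ≈ 1.84107 × 885.4227 × 0.0001 = 0.163013.

¥0.16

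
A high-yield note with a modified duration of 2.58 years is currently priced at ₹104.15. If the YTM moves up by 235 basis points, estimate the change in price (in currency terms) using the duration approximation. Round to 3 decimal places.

Duration approximation: ΔP/P ≈ -D_mod · Δy = -2.58 × (+0.0235) = -0.060630.
ΔP ≈ 104.15 × (-0.060630) = -6.3146145.

-₹6.315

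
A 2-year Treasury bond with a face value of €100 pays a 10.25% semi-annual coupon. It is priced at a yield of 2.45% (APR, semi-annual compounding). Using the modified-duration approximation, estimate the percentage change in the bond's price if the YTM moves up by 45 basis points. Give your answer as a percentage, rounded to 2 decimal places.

Periodic yield y = 0.01225. Modified duration first:
  t   CF        PV=CF/(1+0.01225)^t    t·PV
  1        5.125         5.0630         5.0630
  2        5.125         5.0017        10.0034
  3        5.125         4.9412        14.8235
  4      105.125       100.1278       400.5114
  Σ                    115.1337       430.4013
P = 115.1337; D_Mac = 3.73827 half-year periods = 1.86914 yrs; D_mod = 1.86914/(1+0.01225) = 1.84652 yrs.
ΔP/P ≈ -D_mod · Δy = -1.84652 × (+0.0045) = -0.008309 = -0.8309%.

-0.83%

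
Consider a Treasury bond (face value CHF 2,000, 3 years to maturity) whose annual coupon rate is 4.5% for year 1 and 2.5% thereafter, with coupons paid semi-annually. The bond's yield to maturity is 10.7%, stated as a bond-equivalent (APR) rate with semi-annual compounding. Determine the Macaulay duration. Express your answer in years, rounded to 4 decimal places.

2.8463 years

Periodic yield y = 0.0535. Discount each cash flow and weight by its period:
  t   CF        PV=CF/(1+0.0535)^t    t·PV
  1        45.00        42.7148        42.7148
  2        45.00        40.5456        81.0911
  3        25.00        21.3814        64.1442
  4        25.00        20.2956        81.1824
  5        25.00        19.2649        96.3246
  6     2,025.00     1,481.2139     8,887.2836
  Σ                  1,625.4162     9,252.7407
Price P = Σ PV = 1,625.4162.
Macaulay duration = Σ(t·PV) / P = 9,252.7407 / 1,625.4162 = 5.69254 half-year periods.
In years: 5.69254 / 2 = 2.84627 years.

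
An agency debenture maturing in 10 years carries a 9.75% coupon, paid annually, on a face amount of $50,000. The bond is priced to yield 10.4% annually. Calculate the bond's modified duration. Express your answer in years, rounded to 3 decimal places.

Periodic yield y = 0.104. First find Macaulay duration:
  t   CF        PV=CF/(1+0.104)^t    t·PV
  1     4,875.00     4,415.7609     4,415.7609
  2     4,875.00     3,999.7834     7,999.5668
  3     4,875.00     3,622.9922    10,868.9766
  4     4,875.00     3,281.6958    13,126.7834
  5     4,875.00     2,972.5506    14,862.7529
  6     4,875.00     2,692.5277    16,155.1662
  7     4,875.00     2,438.8838    17,072.1865
  8     4,875.00     2,209.1339    17,673.0709
  9     4,875.00     2,001.0271    18,009.2435
  10   54,875.00    20,402.5194   204,025.1939
  Σ                 48,036.8747   324,208.7015
P = 48,036.8747; Macaulay duration = 324,208.7015 / 48,036.8747 = 6.74916 years.
Modified duration = D_Mac / (1 + y) = 6.74916 / 1.104 = 6.11337 years.

6.113 years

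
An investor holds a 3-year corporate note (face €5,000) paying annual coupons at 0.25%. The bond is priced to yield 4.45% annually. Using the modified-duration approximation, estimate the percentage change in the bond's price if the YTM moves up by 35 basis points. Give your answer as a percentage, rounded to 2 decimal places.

-1.00%

Periodic yield y = 0.0445. Modified duration first:
  t   CF        PV=CF/(1+0.0445)^t    t·PV
  1        12.50        11.9674        11.9674
  2        12.50        11.4576        22.9152
  3     5,012.50     4,398.7477    13,196.2431
  Σ                  4,422.1727    13,231.1257
P = 4,422.1727; D_Mac = 2.99200 yrs; D_mod = 2.99200/(1+0.0445) = 2.86453 yrs.
ΔP/P ≈ -D_mod · Δy = -2.86453 × (+0.0035) = -0.010026 = -1.0026%.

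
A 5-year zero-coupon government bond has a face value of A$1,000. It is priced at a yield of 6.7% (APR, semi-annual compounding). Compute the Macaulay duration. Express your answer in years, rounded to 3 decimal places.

5.000 years

A zero-coupon bond has a single cash flow at maturity, so its Macaulay duration equals its maturity: 5 years.
(Equivalently: 10 semi-annual periods ÷ 2 = 5 years.)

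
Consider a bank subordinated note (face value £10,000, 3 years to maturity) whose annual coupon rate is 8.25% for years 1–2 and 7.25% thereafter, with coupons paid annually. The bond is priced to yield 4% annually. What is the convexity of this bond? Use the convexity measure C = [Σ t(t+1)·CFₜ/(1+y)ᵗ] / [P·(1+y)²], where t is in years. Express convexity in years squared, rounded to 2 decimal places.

10.05

With y = 0.04:
  t   CF        PV=CF/(1+0.04)^t    t·PV        t(t+1)·PV
  1       825.00       793.2692       793.2692       1,586.5385
  2       825.00       762.7589     1,525.5178       4,576.5533
  3    10,725.00     9,534.4859    28,603.4578     114,413.8314
  Σ                 11,090.5141    30,922.2448     120,576.9231
P = 11,090.5141.
Convexity = Σ t(t+1)·PV / [P·(1+y)²] = 120,576.9231 / (11,090.5141 × 1.081600) = 10.05185.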